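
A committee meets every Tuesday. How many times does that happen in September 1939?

1939-09-01 is a Friday.
That's 30 days from start to end, counting both.
30 = 7 × 4 + 2, so there are 4 full weeks plus 2 extra days.
Each full week contributes one Tuesday: 4 so far.
The 2 extra days are Friday, Saturday — none qualify.
Total: 4 + 0 = 4.

4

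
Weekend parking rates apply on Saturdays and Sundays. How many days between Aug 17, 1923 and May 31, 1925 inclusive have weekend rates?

188

Aug 17, 1923 is a Friday.
From Aug 17, 1923 to May 31, 1925 is 654 days inclusive.
654 = 7 × 93 + 3, so there are 93 full weeks plus 3 extra days.
Each full week contributes 2 weekend days (Sat, Sun): 93 × 2 = 186.
The 3 extra days are Fri, Sat, Sun — 2 of them qualify.
Total: 186 + 2 = 188.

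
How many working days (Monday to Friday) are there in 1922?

260

1 January 1922 is a Sunday.
The range spans 365 days (inclusive of both endpoints).
365 = 7 × 52 + 1, so there are 52 full weeks plus 1 extra day.
Each full week contributes 5 weekdays (Mon–Fri): 52 × 5 = 260.
The 1 extra day is Sun — none qualify.
Total: 260 + 0 = 260.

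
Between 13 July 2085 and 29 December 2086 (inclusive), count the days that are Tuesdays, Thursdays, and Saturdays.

13 July 2085 is a Friday.
That's 535 days from start to end, counting both.
535 = 7 × 76 + 3, so there are 76 full weeks plus 3 extra days.
Each full week contributes 3 days from the set (Tue, Thu, Sat): 76 × 3 = 228.
The 3 extra days are Fri, Sat, Sun — 1 of them qualifies.
Total: 228 + 1 = 229.

229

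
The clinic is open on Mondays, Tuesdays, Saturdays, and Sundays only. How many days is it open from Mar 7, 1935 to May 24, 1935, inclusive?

Mar 7, 1935 is a Thursday.
That's 79 days from start to end, counting both.
79 = 7 × 11 + 2, so there are 11 full weeks plus 2 extra days.
Each full week contributes 4 days from the set (Mon, Tue, Sat, Sun): 11 × 4 = 44.
The 2 extra days are Thu, Fri — none qualify.
Total: 44 + 0 = 44.

44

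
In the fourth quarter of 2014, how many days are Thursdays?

Oct 1, 2014 is a Wednesday.
That's 92 days from start to end, counting both.
92 = 7 × 13 + 1, so there are 13 full weeks plus 1 extra day.
Each full week contributes one Thursday: 13 so far.
The 1 extra day is Wed — none qualify.
Total: 13 + 0 = 13.

13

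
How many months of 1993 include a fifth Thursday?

4

A month has five Thursdays exactly when Thursday falls within its first (length − 28) days.
Jan: 31 days, starts Fri → 5 of Fri, Sat, Sun
Feb: 28 days, starts Mon → 5 of (none)
Mar: 31 days, starts Mon → 5 of Mon, Tue, Wed
Apr: 30 days, starts Thu → 5 of Thu, Fri ✓
May: 31 days, starts Sat → 5 of Sat, Sun, Mon
Jun: 30 days, starts Tue → 5 of Tue, Wed
Jul: 31 days, starts Thu → 5 of Thu, Fri, Sat ✓
Aug: 31 days, starts Sun → 5 of Sun, Mon, Tue
Sep: 30 days, starts Wed → 5 of Wed, Thu ✓
Oct: 31 days, starts Fri → 5 of Fri, Sat, Sun
Nov: 30 days, starts Mon → 5 of Mon, Tue
Dec: 31 days, starts Wed → 5 of Wed, Thu, Fri ✓
Months with five Thursdays: Apr, Jul, Sep, Dec.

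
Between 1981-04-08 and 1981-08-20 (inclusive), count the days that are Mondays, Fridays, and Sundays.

57

1981-04-08 is a Wednesday.
From 1981-04-08 to 1981-08-20 is 135 days inclusive.
135 = 7 × 19 + 2, so there are 19 full weeks plus 2 extra days.
Each full week contributes 3 days from the set (Mon, Fri, Sun): 19 × 3 = 57.
The 2 extra days are Wed, Thu — none qualify.
Total: 57 + 0 = 57.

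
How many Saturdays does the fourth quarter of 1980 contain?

1980-10-01 is a Wednesday.
That's 92 days from start to end, counting both.
92 = 7 × 13 + 1, so there are 13 full weeks plus 1 extra day.
Each full week contributes one Saturday: 13 so far.
The 1 extra day is Wed — none qualify.
Total: 13 + 0 = 13.

13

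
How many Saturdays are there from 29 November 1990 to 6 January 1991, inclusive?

6

29 November 1990 is a Thursday.
The range spans 39 days (inclusive of both endpoints).
39 = 7 × 5 + 4, so there are 5 full weeks plus 4 extra days.
Each full week contributes one Saturday: 5 so far.
The 4 extra days are Thu, Fri, Sat, Sun — 1 of them qualifies.
Total: 5 + 1 = 6.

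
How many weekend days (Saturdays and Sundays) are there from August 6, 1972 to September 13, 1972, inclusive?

11

August 6, 1972 is a Sunday.
From August 6, 1972 to September 13, 1972 is 39 days inclusive.
39 = 7 × 5 + 4, so there are 5 full weeks plus 4 extra days.
Each full week contributes 2 weekend days (Sat, Sun): 5 × 2 = 10.
The 4 extra days are Sun, Mon, Tue, Wed — 1 of them qualifies.
Total: 10 + 1 = 11.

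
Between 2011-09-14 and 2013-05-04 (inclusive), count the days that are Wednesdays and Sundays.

171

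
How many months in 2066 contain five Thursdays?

A month has five Thursdays exactly when Thursday falls within its first (length − 28) days.
Jan: 31 days, starts Fri → 5 of Fri, Sat, Sun
Feb: 28 days, starts Mon → 5 of (none)
Mar: 31 days, starts Mon → 5 of Mon, Tue, Wed
Apr: 30 days, starts Thu → 5 of Thu, Fri ✓
May: 31 days, starts Sat → 5 of Sat, Sun, Mon
Jun: 30 days, starts Tue → 5 of Tue, Wed
Jul: 31 days, starts Thu → 5 of Thu, Fri, Sat ✓
Aug: 31 days, starts Sun → 5 of Sun, Mon, Tue
Sep: 30 days, starts Wed → 5 of Wed, Thu ✓
Oct: 31 days, starts Fri → 5 of Fri, Sat, Sun
Nov: 30 days, starts Mon → 5 of Mon, Tue
Dec: 31 days, starts Wed → 5 of Wed, Thu, Fri ✓
Months with five Thursdays: Apr, Jul, Sep, Dec.

4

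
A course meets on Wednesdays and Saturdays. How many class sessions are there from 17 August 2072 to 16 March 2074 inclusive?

17 August 2072 is a Wednesday.
That's 577 days from start to end, counting both.
577 = 7 × 82 + 3, so there are 82 full weeks plus 3 extra days.
Each full week contributes 2 days from the set (Wed, Sat): 82 × 2 = 164.
The 3 extra days are Wed, Thu, Fri — 1 of them qualifies.
Total: 164 + 1 = 165.

165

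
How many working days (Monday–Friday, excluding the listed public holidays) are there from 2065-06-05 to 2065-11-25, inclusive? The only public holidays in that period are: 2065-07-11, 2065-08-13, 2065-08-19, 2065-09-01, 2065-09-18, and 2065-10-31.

2065-06-05 is a Friday.
That's 174 days from start to end, counting both.
174 = 7 × 24 + 6, so there are 24 full weeks plus 6 extra days.
Each full week contributes 5 weekdays (Mon–Fri): 24 × 5 = 120.
The 6 extra days are Fri, Sat, Sun, Mon, Tue, Wed — 4 of them qualify.
Total: 120 + 4 = 124.
Holidays: 2065-07-11 (Sat); 2065-08-13 (Thu); 2065-08-19 (Wed); 2065-09-01 (Tue); 2065-09-18 (Fri); 2065-10-31 (Sat).
4 of the 6 holidays fall on weekdays; the rest are weekends and were already excluded.
Business days: 124 − 4 = 120.

120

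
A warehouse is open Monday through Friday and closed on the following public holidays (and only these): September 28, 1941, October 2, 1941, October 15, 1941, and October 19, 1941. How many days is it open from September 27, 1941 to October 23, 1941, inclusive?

September 27, 1941 is a Saturday.
The range spans 27 days (inclusive of both endpoints).
27 = 7 × 3 + 6, so there are 3 full weeks plus 6 extra days.
Each full week contributes 5 weekdays (Mon–Fri): 3 × 5 = 15.
The 6 extra days are Sat, Sun, Mon, Tue, Wed, Thu — 4 of them qualify.
Total: 15 + 4 = 19.
Holidays: September 28, 1941 (Sun); October 2, 1941 (Thu); October 15, 1941 (Wed); October 19, 1941 (Sun).
2 of the 4 holidays fall on weekdays; the rest are weekends and were already excluded.
Business days: 19 − 2 = 17.

17 working days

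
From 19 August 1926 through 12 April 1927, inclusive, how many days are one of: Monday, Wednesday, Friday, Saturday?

135

19 August 1926 is a Thursday.
From 19 August 1926 to 12 April 1927 is 237 days inclusive.
237 = 7 × 33 + 6, so there are 33 full weeks plus 6 extra days.
Each full week contributes 4 days from the set (Mon, Wed, Fri, Sat): 33 × 4 = 132.
The 6 extra days are Thu, Fri, Sat, Sun, Mon, Tue — 3 of them qualify.
Total: 132 + 3 = 135.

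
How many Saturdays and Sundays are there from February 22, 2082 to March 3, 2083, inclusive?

107

February 22, 2082 is a Sunday.
That's 375 days from start to end, counting both.
375 = 7 × 53 + 4, so there are 53 full weeks plus 4 extra days.
Each full week contributes 2 weekend days (Sat, Sun): 53 × 2 = 106.
The 4 extra days are Sun, Mon, Tue, Wed — 1 of them qualifies.
Total: 106 + 1 = 107.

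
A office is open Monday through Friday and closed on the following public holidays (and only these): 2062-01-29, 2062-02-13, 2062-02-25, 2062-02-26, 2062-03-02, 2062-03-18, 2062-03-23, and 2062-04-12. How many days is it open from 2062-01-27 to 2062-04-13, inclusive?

51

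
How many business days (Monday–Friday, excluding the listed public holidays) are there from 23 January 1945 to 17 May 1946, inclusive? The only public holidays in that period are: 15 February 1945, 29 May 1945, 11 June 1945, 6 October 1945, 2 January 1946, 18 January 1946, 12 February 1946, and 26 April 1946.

337

23 January 1945 is a Tuesday.
The range spans 480 days (inclusive of both endpoints).
480 = 7 × 68 + 4, so there are 68 full weeks plus 4 extra days.
Each full week contributes 5 weekdays (Mon–Fri): 68 × 5 = 340.
The 4 extra days are Tue, Wed, Thu, Fri — 4 of them qualify.
Total: 340 + 4 = 344.
Holidays: 15 February 1945 (Thu); 29 May 1945 (Tue); 11 June 1945 (Mon); 6 October 1945 (Sat); 2 January 1946 (Wed); 18 January 1946 (Fri); 12 February 1946 (Tue); 26 April 1946 (Fri).
7 of the 8 holidays fall on weekdays; the rest are weekends and were already excluded.
Business days: 344 − 7 = 337.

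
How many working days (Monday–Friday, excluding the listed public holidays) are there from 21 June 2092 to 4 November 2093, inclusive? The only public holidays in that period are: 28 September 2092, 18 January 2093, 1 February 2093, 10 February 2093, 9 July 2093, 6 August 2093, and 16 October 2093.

21 June 2092 is a Saturday.
The range spans 502 days (inclusive of both endpoints).
502 = 7 × 71 + 5, so there are 71 full weeks plus 5 extra days.
Each full week contributes 5 weekdays (Mon–Fri): 71 × 5 = 355.
The 5 extra days are Sat, Sun, Mon, Tue, Wed — 3 of them qualify.
Total: 355 + 3 = 358.
Holidays: 28 September 2092 (Sun); 18 January 2093 (Sun); 1 February 2093 (Sun); 10 February 2093 (Tue); 9 July 2093 (Thu); 6 August 2093 (Thu); 16 October 2093 (Fri).
4 of the 7 holidays fall on weekdays; the rest are weekends and were already excluded.
Business days: 358 − 4 = 354.

354 working days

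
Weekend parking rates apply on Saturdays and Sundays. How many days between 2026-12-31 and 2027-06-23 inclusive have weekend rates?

2026-12-31 is a Thursday.
From 2026-12-31 to 2027-06-23 is 175 days inclusive.
175 = 7 × 25, so the span is exactly 25 full weeks.
Each full week contributes 2 weekend days (Sat, Sun): 25 × 2 = 50.

50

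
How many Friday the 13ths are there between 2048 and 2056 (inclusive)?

14

Friday-the-13ths by year:
2048: Mar, Nov
2049: Aug
2050: May
2051: Jan, Oct
2052: Sep, Dec
2053: Jun
2054: Feb, Mar, Nov
2055: Aug
2056: Oct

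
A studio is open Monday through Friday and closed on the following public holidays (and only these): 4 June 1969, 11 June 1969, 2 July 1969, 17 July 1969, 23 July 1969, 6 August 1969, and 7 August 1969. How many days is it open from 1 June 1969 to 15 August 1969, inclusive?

48

1 June 1969 is a Sunday.
That's 76 days from start to end, counting both.
76 = 7 × 10 + 6, so there are 10 full weeks plus 6 extra days.
Each full week contributes 5 weekdays (Mon–Fri): 10 × 5 = 50.
The 6 extra days are Sunday, Monday, Tuesday, Wednesday, Thursday, Friday — 5 of them qualify.
Total: 50 + 5 = 55.
Holidays: 4 June 1969 (Wed); 11 June 1969 (Wed); 2 July 1969 (Wed); 17 July 1969 (Thu); 23 July 1969 (Wed); 6 August 1969 (Wed); 7 August 1969 (Thu).
All 7 holidays fall on weekdays, so subtract 7.
Business days: 55 − 7 = 48.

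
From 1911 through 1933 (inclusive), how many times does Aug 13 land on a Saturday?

3

Day of week of August 13 in each year:
1911: Sun, 1912: Tue, 1913: Wed, 1914: Thu, 1915: Fri, 1916: Sun, 1917: Mon, 1918: Tue, 1919: Wed, 1920: Fri, 1921: Sat ✓, 1922: Sun, 1923: Mon, 1924: Wed, 1925: Thu, 1926: Fri, 1927: Sat ✓, 1928: Mon, 1929: Tue, 1930: Wed, 1931: Thu, 1932: Sat ✓, 1933: Sun
Saturdays: 1921, 1927, 1932.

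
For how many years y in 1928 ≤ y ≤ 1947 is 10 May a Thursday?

Day of week of May 10 in each year:
1928: Thu ✓, 1929: Fri, 1930: Sat, 1931: Sun, 1932: Tue, 1933: Wed, 1934: Thu ✓, 1935: Fri, 1936: Sun, 1937: Mon, 1938: Tue, 1939: Wed, 1940: Fri, 1941: Sat, 1942: Sun, 1943: Mon, 1944: Wed, 1945: Thu ✓, 1946: Fri, 1947: Sat
Thursdays: 1928, 1934, 1945.

3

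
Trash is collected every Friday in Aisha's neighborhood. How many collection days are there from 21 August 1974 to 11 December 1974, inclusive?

16 Fridays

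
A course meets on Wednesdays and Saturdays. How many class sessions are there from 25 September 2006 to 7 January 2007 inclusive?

30

25 September 2006 is a Monday.
That's 105 days from start to end, counting both.
105 = 7 × 15, so the span is exactly 15 full weeks.
Each full week contributes 2 days from the set (Wed, Sat): 15 × 2 = 30.
Total: 30.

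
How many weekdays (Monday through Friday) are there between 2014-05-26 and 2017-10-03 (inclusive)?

877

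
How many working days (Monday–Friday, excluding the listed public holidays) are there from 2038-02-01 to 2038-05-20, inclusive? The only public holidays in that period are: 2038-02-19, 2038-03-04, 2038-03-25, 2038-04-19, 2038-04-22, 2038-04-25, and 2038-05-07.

73

2038-02-01 is a Monday.
The range spans 109 days (inclusive of both endpoints).
109 = 7 × 15 + 4, so there are 15 full weeks plus 4 extra days.
Each full week contributes 5 weekdays (Mon–Fri): 15 × 5 = 75.
The 4 extra days are Monday, Tuesday, Wednesday, Thursday — 4 of them qualify.
Total: 75 + 4 = 79.
Holidays: 2038-02-19 (Fri); 2038-03-04 (Thu); 2038-03-25 (Thu); 2038-04-19 (Mon); 2038-04-22 (Thu); 2038-04-25 (Sun); 2038-05-07 (Fri).
6 of the 7 holidays fall on weekdays; the rest are weekends and were already excluded.
Business days: 79 − 6 = 73.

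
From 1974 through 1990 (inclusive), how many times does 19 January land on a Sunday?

Day of week of January 19 in each year:
1974: Sat, 1975: Sun ✓, 1976: Mon, 1977: Wed, 1978: Thu, 1979: Fri, 1980: Sat, 1981: Mon, 1982: Tue, 1983: Wed, 1984: Thu, 1985: Sat, 1986: Sun ✓, 1987: Mon, 1988: Tue, 1989: Thu, 1990: Fri
Sundays: 1975, 1986.

2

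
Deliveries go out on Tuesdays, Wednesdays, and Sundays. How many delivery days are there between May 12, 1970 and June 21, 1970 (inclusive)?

May 12, 1970 is a Tuesday.
The range spans 41 days (inclusive of both endpoints).
41 = 7 × 5 + 6, so there are 5 full weeks plus 6 extra days.
Each full week contributes 3 days from the set (Tue, Wed, Sun): 5 × 3 = 15.
The 6 extra days are Tue, Wed, Thu, Fri, Sat, Sun — 3 of them qualify.
Total: 15 + 3 = 18.

18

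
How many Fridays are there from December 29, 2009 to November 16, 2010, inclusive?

December 29, 2009 is a Tuesday.
That's 323 days from start to end, counting both.
323 = 7 × 46 + 1, so there are 46 full weeks plus 1 extra day.
Each full week contributes one Friday: 46 so far.
The 1 extra day is Tuesday — none qualify.
Total: 46 + 0 = 46.

46 Fridays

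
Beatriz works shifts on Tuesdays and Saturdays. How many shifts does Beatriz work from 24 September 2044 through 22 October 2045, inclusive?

24 September 2044 is a Saturday.
From 24 September 2044 to 22 October 2045 is 394 days inclusive.
394 = 7 × 56 + 2, so there are 56 full weeks plus 2 extra days.
Each full week contributes 2 days from the set (Tue, Sat): 56 × 2 = 112.
The 2 extra days are Sat, Sun — 1 of them qualifies.
Total: 112 + 1 = 113.

113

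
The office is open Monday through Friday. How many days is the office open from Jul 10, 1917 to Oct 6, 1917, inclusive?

Jul 10, 1917 is a Tuesday.
From Jul 10, 1917 to Oct 6, 1917 is 89 days inclusive.
89 = 7 × 12 + 5, so there are 12 full weeks plus 5 extra days.
Each full week contributes 5 weekdays (Mon–Fri): 12 × 5 = 60.
The 5 extra days are Tue, Wed, Thu, Fri, Sat — 4 of them qualify.
Total: 60 + 4 = 64.

64 weekdays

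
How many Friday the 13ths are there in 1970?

3

The 13th falls on a Friday when the month's 13th has weekday Fri.
Jan 13 is Tue; Feb 13 is Fri ✓; Mar 13 is Fri ✓; Apr 13 is Mon; May 13 is Wed; Jun 13 is Sat; Jul 13 is Mon; Aug 13 is Thu; Sep 13 is Sun; Oct 13 is Tue; Nov 13 is Fri ✓; Dec 13 is Sun.
Friday the 13ths: Feb, Mar, Nov.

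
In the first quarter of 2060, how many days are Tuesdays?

13

2060-01-01 is a Thursday.
That's 91 days from start to end, counting both.
91 = 7 × 13, so the span is exactly 13 full weeks.
Each full week contributes one Tuesday: 13 so far.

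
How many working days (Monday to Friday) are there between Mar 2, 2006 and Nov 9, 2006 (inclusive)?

181

Mar 2, 2006 is a Thursday.
From Mar 2, 2006 to Nov 9, 2006 is 253 days inclusive.
253 = 7 × 36 + 1, so there are 36 full weeks plus 1 extra day.
Each full week contributes 5 weekdays (Mon–Fri): 36 × 5 = 180.
The 1 extra day is Thu — 1 of them qualifies.
Total: 180 + 1 = 181.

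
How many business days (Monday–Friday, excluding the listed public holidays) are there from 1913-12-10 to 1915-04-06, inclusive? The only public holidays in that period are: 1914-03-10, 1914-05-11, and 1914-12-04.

342

1913-12-10 is a Wednesday.
From 1913-12-10 to 1915-04-06 is 483 days inclusive.
483 = 7 × 69, so the span is exactly 69 full weeks.
Each full week contributes 5 weekdays (Mon–Fri): 69 × 5 = 345.
Total: 345.
Holidays: 1914-03-10 (Tue); 1914-05-11 (Mon); 1914-12-04 (Fri).
All 3 holidays fall on weekdays, so subtract 3.
Business days: 345 − 3 = 342.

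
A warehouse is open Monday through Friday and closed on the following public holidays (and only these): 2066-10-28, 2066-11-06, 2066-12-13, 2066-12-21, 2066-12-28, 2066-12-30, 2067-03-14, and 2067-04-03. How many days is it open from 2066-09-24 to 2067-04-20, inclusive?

143

2066-09-24 is a Friday.
That's 209 days from start to end, counting both.
209 = 7 × 29 + 6, so there are 29 full weeks plus 6 extra days.
Each full week contributes 5 weekdays (Mon–Fri): 29 × 5 = 145.
The 6 extra days are Friday, Saturday, Sunday, Monday, Tuesday, Wednesday — 4 of them qualify.
Total: 145 + 4 = 149.
Holidays: 2066-10-28 (Thu); 2066-11-06 (Sat); 2066-12-13 (Mon); 2066-12-21 (Tue); 2066-12-28 (Tue); 2066-12-30 (Thu); 2067-03-14 (Mon); 2067-04-03 (Sun).
6 of the 8 holidays fall on weekdays; the rest are weekends and were already excluded.
Business days: 149 − 6 = 143.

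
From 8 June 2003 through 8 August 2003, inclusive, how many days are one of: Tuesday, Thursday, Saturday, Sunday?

35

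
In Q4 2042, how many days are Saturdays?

1 October 2042 is a Wednesday.
That's 92 days from start to end, counting both.
92 = 7 × 13 + 1, so there are 13 full weeks plus 1 extra day.
Each full week contributes one Saturday: 13 so far.
The 1 extra day is Wed — none qualify.
Total: 13 + 0 = 13.

13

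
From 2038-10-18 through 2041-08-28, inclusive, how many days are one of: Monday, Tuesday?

2038-10-18 is a Monday.
The range spans 1046 days (inclusive of both endpoints).
1046 = 7 × 149 + 3, so there are 149 full weeks plus 3 extra days.
Each full week contributes 2 days from the set (Mon, Tue): 149 × 2 = 298.
The 3 extra days are Monday, Tuesday, Wednesday — 2 of them qualify.
Total: 298 + 2 = 300.

300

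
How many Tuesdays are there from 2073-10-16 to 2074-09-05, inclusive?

47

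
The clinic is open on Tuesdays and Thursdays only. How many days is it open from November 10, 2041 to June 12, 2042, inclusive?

62

November 10, 2041 is a Sunday.
That's 215 days from start to end, counting both.
215 = 7 × 30 + 5, so there are 30 full weeks plus 5 extra days.
Each full week contributes 2 days from the set (Tue, Thu): 30 × 2 = 60.
The 5 extra days are Sunday, Monday, Tuesday, Wednesday, Thursday — 2 of them qualify.
Total: 60 + 2 = 62.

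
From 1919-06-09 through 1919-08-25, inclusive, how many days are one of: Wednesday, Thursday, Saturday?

1919-06-09 is a Monday.
From 1919-06-09 to 1919-08-25 is 78 days inclusive.
78 = 7 × 11 + 1, so there are 11 full weeks plus 1 extra day.
Each full week contributes 3 days from the set (Wed, Thu, Sat): 11 × 3 = 33.
The 1 extra day is Monday — none qualify.
Total: 33 + 0 = 33.

33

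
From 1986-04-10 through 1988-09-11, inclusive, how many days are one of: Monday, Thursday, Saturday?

1986-04-10 is a Thursday.
That's 886 days from start to end, counting both.
886 = 7 × 126 + 4, so there are 126 full weeks plus 4 extra days.
Each full week contributes 3 days from the set (Mon, Thu, Sat): 126 × 3 = 378.
The 4 extra days are Thu, Fri, Sat, Sun — 2 of them qualify.
Total: 378 + 2 = 380.

380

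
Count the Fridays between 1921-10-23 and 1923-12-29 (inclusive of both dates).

1921-10-23 is a Sunday.
From 1921-10-23 to 1923-12-29 is 798 days inclusive.
798 = 7 × 114, so the span is exactly 114 full weeks.
Each full week contributes one Friday: 114 so far.

114 Fridays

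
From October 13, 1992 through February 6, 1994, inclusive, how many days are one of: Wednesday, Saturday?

138

October 13, 1992 is a Tuesday.
That's 482 days from start to end, counting both.
482 = 7 × 68 + 6, so there are 68 full weeks plus 6 extra days.
Each full week contributes 2 days from the set (Wed, Sat): 68 × 2 = 136.
The 6 extra days are Tue, Wed, Thu, Fri, Sat, Sun — 2 of them qualify.
Total: 136 + 2 = 138.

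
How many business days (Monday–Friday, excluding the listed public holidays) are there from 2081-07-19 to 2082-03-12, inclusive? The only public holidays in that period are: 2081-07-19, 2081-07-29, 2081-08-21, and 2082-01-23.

166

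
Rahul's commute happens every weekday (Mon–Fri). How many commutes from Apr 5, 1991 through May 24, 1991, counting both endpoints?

Apr 5, 1991 is a Friday.
From Apr 5, 1991 to May 24, 1991 is 50 days inclusive.
50 = 7 × 7 + 1, so there are 7 full weeks plus 1 extra day.
Each full week contributes 5 weekdays (Mon–Fri): 7 × 5 = 35.
The 1 extra day is Friday — 1 of them qualifies.
Total: 35 + 1 = 36.

36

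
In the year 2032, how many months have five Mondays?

A month has five Mondays exactly when Monday falls within its first (length − 28) days.
Jan: 31 days, starts Thu → 5 of Thu, Fri, Sat
Feb: 29 days, starts Sun → 5 of Sun
Mar: 31 days, starts Mon → 5 of Mon, Tue, Wed ✓
Apr: 30 days, starts Thu → 5 of Thu, Fri
May: 31 days, starts Sat → 5 of Sat, Sun, Mon ✓
Jun: 30 days, starts Tue → 5 of Tue, Wed
Jul: 31 days, starts Thu → 5 of Thu, Fri, Sat
Aug: 31 days, starts Sun → 5 of Sun, Mon, Tue ✓
Sep: 30 days, starts Wed → 5 of Wed, Thu
Oct: 31 days, starts Fri → 5 of Fri, Sat, Sun
Nov: 30 days, starts Mon → 5 of Mon, Tue ✓
Dec: 31 days, starts Wed → 5 of Wed, Thu, Fri
Months with five Mondays: Mar, May, Aug, Nov.

4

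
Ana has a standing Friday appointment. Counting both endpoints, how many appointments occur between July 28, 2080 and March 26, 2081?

July 28, 2080 is a Sunday.
The range spans 242 days (inclusive of both endpoints).
242 = 7 × 34 + 4, so there are 34 full weeks plus 4 extra days.
Each full week contributes one Friday: 34 so far.
The 4 extra days are Sunday, Monday, Tuesday, Wednesday — none qualify.
Total: 34 + 0 = 34.

34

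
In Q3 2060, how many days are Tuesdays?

July 1, 2060 is a Thursday.
The range spans 92 days (inclusive of both endpoints).
92 = 7 × 13 + 1, so there are 13 full weeks plus 1 extra day.
Each full week contributes one Tuesday: 13 so far.
The 1 extra day is Thu — none qualify.
Total: 13 + 0 = 13.

13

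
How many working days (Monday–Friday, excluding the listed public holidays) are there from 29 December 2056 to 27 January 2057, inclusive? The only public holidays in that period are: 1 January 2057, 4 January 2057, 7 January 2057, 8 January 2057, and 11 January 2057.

17 working days

29 December 2056 is a Friday.
That's 30 days from start to end, counting both.
30 = 7 × 4 + 2, so there are 4 full weeks plus 2 extra days.
Each full week contributes 5 weekdays (Mon–Fri): 4 × 5 = 20.
The 2 extra days are Fri, Sat — 1 of them qualifies.
Total: 20 + 1 = 21.
Holidays: 1 January 2057 (Mon); 4 January 2057 (Thu); 7 January 2057 (Sun); 8 January 2057 (Mon); 11 January 2057 (Thu).
4 of the 5 holidays fall on weekdays; the rest are weekends and were already excluded.
Business days: 21 − 4 = 17.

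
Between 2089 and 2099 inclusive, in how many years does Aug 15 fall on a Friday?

2

Day of week of August 15 in each year:
2089: Mon, 2090: Tue, 2091: Wed, 2092: Fri ✓, 2093: Sat, 2094: Sun, 2095: Mon, 2096: Wed, 2097: Thu, 2098: Fri ✓, 2099: Sat
Fridays: 2092, 2098.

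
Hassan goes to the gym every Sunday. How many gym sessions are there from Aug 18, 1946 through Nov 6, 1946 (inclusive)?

Aug 18, 1946 is a Sunday.
That's 81 days from start to end, counting both.
81 = 7 × 11 + 4, so there are 11 full weeks plus 4 extra days.
Each full week contributes one Sunday: 11 so far.
The 4 extra days are Sun, Mon, Tue, Wed — 1 of them qualifies.
Total: 11 + 1 = 12.

12 Sundays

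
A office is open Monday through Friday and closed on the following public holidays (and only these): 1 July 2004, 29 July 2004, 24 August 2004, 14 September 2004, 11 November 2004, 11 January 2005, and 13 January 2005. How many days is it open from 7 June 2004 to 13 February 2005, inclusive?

173 working days

7 June 2004 is a Monday.
That's 252 days from start to end, counting both.
252 = 7 × 36, so the span is exactly 36 full weeks.
Each full week contributes 5 weekdays (Mon–Fri): 36 × 5 = 180.
Total: 180.
Holidays: 1 July 2004 (Thu); 29 July 2004 (Thu); 24 August 2004 (Tue); 14 September 2004 (Tue); 11 November 2004 (Thu); 11 January 2005 (Tue); 13 January 2005 (Thu).
All 7 holidays fall on weekdays, so subtract 7.
Business days: 180 − 7 = 173.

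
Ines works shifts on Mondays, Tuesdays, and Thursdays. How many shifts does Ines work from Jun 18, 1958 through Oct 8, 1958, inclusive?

48

Jun 18, 1958 is a Wednesday.
That's 113 days from start to end, counting both.
113 = 7 × 16 + 1, so there are 16 full weeks plus 1 extra day.
Each full week contributes 3 days from the set (Mon, Tue, Thu): 16 × 3 = 48.
The 1 extra day is Wed — none qualify.
Total: 48 + 0 = 48.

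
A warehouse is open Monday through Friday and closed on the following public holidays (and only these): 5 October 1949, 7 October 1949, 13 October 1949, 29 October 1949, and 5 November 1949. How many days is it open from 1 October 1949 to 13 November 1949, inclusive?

27

1 October 1949 is a Saturday.
That's 44 days from start to end, counting both.
44 = 7 × 6 + 2, so there are 6 full weeks plus 2 extra days.
Each full week contributes 5 weekdays (Mon–Fri): 6 × 5 = 30.
The 2 extra days are Sat, Sun — none qualify.
Total: 30 + 0 = 30.
Holidays: 5 October 1949 (Wed); 7 October 1949 (Fri); 13 October 1949 (Thu); 29 October 1949 (Sat); 5 November 1949 (Sat).
3 of the 5 holidays fall on weekdays; the rest are weekends and were already excluded.
Business days: 30 − 3 = 27.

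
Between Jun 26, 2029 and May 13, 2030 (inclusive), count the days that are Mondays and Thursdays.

Jun 26, 2029 is a Tuesday.
That's 322 days from start to end, counting both.
322 = 7 × 46, so the span is exactly 46 full weeks.
Each full week contributes 2 days from the set (Mon, Thu): 46 × 2 = 92.

92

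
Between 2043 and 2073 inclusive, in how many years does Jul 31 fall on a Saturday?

4

Day of week of July 31 in each year:
2043: Fri, 2044: Sun, 2045: Mon, 2046: Tue, 2047: Wed, 2048: Fri, 2049: Sat ✓, 2050: Sun, 2051: Mon, 2052: Wed, 2053: Thu, 2054: Fri, 2055: Sat ✓, 2056: Mon, 2057: Tue, 2058: Wed, 2059: Thu, 2060: Sat ✓, 2061: Sun, 2062: Mon, 2063: Tue, 2064: Thu, 2065: Fri, 2066: Sat ✓, 2067: Sun, 2068: Tue, 2069: Wed, 2070: Thu, 2071: Fri, 2072: Sun, 2073: Mon
Saturdays: 2049, 2055, 2060, 2066.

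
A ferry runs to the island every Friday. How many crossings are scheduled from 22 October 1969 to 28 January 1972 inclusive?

119

22 October 1969 is a Wednesday.
The range spans 829 days (inclusive of both endpoints).
829 = 7 × 118 + 3, so there are 118 full weeks plus 3 extra days.
Each full week contributes one Friday: 118 so far.
The 3 extra days are Wednesday, Thursday, Friday — 1 of them qualifies.
Total: 118 + 1 = 119.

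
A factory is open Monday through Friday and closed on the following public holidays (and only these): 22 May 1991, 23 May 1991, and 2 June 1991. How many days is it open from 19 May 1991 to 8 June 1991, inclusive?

19 May 1991 is a Sunday.
That's 21 days from start to end, counting both.
21 = 7 × 3, so the span is exactly 3 full weeks.
Each full week contributes 5 weekdays (Mon–Fri): 3 × 5 = 15.
Holidays: 22 May 1991 (Wed); 23 May 1991 (Thu); 2 June 1991 (Sun).
2 of the 3 holidays fall on weekdays; the rest are weekends and were already excluded.
Business days: 15 − 2 = 13.

13 business days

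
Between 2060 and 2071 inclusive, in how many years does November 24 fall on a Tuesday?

2

Day of week of November 24 in each year:
2060: Wed, 2061: Thu, 2062: Fri, 2063: Sat, 2064: Mon, 2065: Tue ✓, 2066: Wed, 2067: Thu, 2068: Sat, 2069: Sun, 2070: Mon, 2071: Tue ✓
Tuesdays: 2065, 2071.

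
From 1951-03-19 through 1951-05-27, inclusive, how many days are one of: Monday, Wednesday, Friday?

1951-03-19 is a Monday.
That's 70 days from start to end, counting both.
70 = 7 × 10, so the span is exactly 10 full weeks.
Each full week contributes 3 days from the set (Mon, Wed, Fri): 10 × 3 = 30.
Total: 30.

30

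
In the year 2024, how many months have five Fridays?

4

A month has five Fridays exactly when Friday falls within its first (length − 28) days.
Jan: 31 days, starts Mon → 5 of Mon, Tue, Wed
Feb: 29 days, starts Thu → 5 of Thu
Mar: 31 days, starts Fri → 5 of Fri, Sat, Sun ✓
Apr: 30 days, starts Mon → 5 of Mon, Tue
May: 31 days, starts Wed → 5 of Wed, Thu, Fri ✓
Jun: 30 days, starts Sat → 5 of Sat, Sun
Jul: 31 days, starts Mon → 5 of Mon, Tue, Wed
Aug: 31 days, starts Thu → 5 of Thu, Fri, Sat ✓
Sep: 30 days, starts Sun → 5 of Sun, Mon
Oct: 31 days, starts Tue → 5 of Tue, Wed, Thu
Nov: 30 days, starts Fri → 5 of Fri, Sat ✓
Dec: 31 days, starts Sun → 5 of Sun, Mon, Tue
Months with five Fridays: Mar, May, Aug, Nov.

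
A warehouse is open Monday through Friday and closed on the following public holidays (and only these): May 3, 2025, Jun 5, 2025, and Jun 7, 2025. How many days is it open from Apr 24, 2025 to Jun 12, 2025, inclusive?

Apr 24, 2025 is a Thursday.
That's 50 days from start to end, counting both.
50 = 7 × 7 + 1, so there are 7 full weeks plus 1 extra day.
Each full week contributes 5 weekdays (Mon–Fri): 7 × 5 = 35.
The 1 extra day is Thu — 1 of them qualifies.
Total: 35 + 1 = 36.
Holidays: May 3, 2025 (Sat); Jun 5, 2025 (Thu); Jun 7, 2025 (Sat).
1 of the 3 holidays fall on weekdays; the rest are weekends and were already excluded.
Business days: 36 − 1 = 35.

35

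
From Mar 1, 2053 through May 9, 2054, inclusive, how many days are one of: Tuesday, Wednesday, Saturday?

187

Mar 1, 2053 is a Saturday.
That's 435 days from start to end, counting both.
435 = 7 × 62 + 1, so there are 62 full weeks plus 1 extra day.
Each full week contributes 3 days from the set (Tue, Wed, Sat): 62 × 3 = 186.
The 1 extra day is Sat — 1 of them qualifies.
Total: 186 + 1 = 187.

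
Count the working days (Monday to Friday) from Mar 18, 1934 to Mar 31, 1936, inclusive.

532

Mar 18, 1934 is a Sunday.
From Mar 18, 1934 to Mar 31, 1936 is 745 days inclusive.
745 = 7 × 106 + 3, so there are 106 full weeks plus 3 extra days.
Each full week contributes 5 weekdays (Mon–Fri): 106 × 5 = 530.
The 3 extra days are Sunday, Monday, Tuesday — 2 of them qualify.
Total: 530 + 2 = 532.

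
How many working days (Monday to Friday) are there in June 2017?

22

Jun 1, 2017 is a Thursday.
From Jun 1, 2017 to Jun 30, 2017 is 30 days inclusive.
30 = 7 × 4 + 2, so there are 4 full weeks plus 2 extra days.
Each full week contributes 5 weekdays (Mon–Fri): 4 × 5 = 20.
The 2 extra days are Thursday, Friday — 2 of them qualify.
Total: 20 + 2 = 22.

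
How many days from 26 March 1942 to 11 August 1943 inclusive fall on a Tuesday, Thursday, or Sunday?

216

26 March 1942 is a Thursday.
That's 504 days from start to end, counting both.
504 = 7 × 72, so the span is exactly 72 full weeks.
Each full week contributes 3 days from the set (Tue, Thu, Sun): 72 × 3 = 216.
Total: 216.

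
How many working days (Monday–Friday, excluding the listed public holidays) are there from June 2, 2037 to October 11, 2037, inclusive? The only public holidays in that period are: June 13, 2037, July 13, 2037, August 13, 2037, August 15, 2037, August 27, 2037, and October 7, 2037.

June 2, 2037 is a Tuesday.
The range spans 132 days (inclusive of both endpoints).
132 = 7 × 18 + 6, so there are 18 full weeks plus 6 extra days.
Each full week contributes 5 weekdays (Mon–Fri): 18 × 5 = 90.
The 6 extra days are Tue, Wed, Thu, Fri, Sat, Sun — 4 of them qualify.
Total: 90 + 4 = 94.
Holidays: June 13, 2037 (Sat); July 13, 2037 (Mon); August 13, 2037 (Thu); August 15, 2037 (Sat); August 27, 2037 (Thu); October 7, 2037 (Wed).
4 of the 6 holidays fall on weekdays; the rest are weekends and were already excluded.
Business days: 94 − 4 = 90.

90 working days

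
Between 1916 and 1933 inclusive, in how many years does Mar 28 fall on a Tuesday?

3

Day of week of March 28 in each year:
1916: Tue ✓, 1917: Wed, 1918: Thu, 1919: Fri, 1920: Sun, 1921: Mon, 1922: Tue ✓, 1923: Wed, 1924: Fri, 1925: Sat, 1926: Sun, 1927: Mon, 1928: Wed, 1929: Thu, 1930: Fri, 1931: Sat, 1932: Mon, 1933: Tue ✓
Tuesdays: 1916, 1922, 1933.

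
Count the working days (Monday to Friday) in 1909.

261

Jan 1, 1909 is a Friday.
From Jan 1, 1909 to Dec 31, 1909 is 365 days inclusive.
365 = 7 × 52 + 1, so there are 52 full weeks plus 1 extra day.
Each full week contributes 5 weekdays (Mon–Fri): 52 × 5 = 260.
The 1 extra day is Friday — 1 of them qualifies.
Total: 260 + 1 = 261.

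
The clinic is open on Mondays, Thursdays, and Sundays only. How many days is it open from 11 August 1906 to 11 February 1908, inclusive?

11 August 1906 is a Saturday.
The range spans 550 days (inclusive of both endpoints).
550 = 7 × 78 + 4, so there are 78 full weeks plus 4 extra days.
Each full week contributes 3 days from the set (Mon, Thu, Sun): 78 × 3 = 234.
The 4 extra days are Saturday, Sunday, Monday, Tuesday — 2 of them qualify.
Total: 234 + 2 = 236.

236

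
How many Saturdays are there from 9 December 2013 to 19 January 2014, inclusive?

9 December 2013 is a Monday.
That's 42 days from start to end, counting both.
42 = 7 × 6, so the span is exactly 6 full weeks.
Each full week contributes one Saturday: 6 so far.
Total: 6.

6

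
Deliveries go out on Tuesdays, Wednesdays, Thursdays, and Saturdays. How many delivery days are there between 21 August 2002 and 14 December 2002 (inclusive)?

67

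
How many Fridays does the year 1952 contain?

52

January 1, 1952 is a Tuesday.
The range spans 366 days (inclusive of both endpoints).
366 = 7 × 52 + 2, so there are 52 full weeks plus 2 extra days.
Each full week contributes one Friday: 52 so far.
The 2 extra days are Tue, Wed — none qualify.
Total: 52 + 0 = 52.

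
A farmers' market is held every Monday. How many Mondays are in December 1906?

5

1 December 1906 is a Saturday.
The range spans 31 days (inclusive of both endpoints).
31 = 7 × 4 + 3, so there are 4 full weeks plus 3 extra days.
Each full week contributes one Monday: 4 so far.
The 3 extra days are Saturday, Sunday, Monday — 1 of them qualifies.
Total: 4 + 1 = 5.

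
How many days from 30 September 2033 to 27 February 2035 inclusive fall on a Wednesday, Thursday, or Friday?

220

30 September 2033 is a Friday.
That's 516 days from start to end, counting both.
516 = 7 × 73 + 5, so there are 73 full weeks plus 5 extra days.
Each full week contributes 3 days from the set (Wed, Thu, Fri): 73 × 3 = 219.
The 5 extra days are Fri, Sat, Sun, Mon, Tue — 1 of them qualifies.
Total: 219 + 1 = 220.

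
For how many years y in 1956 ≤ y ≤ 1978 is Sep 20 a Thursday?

3

Day of week of September 20 in each year:
1956: Thu ✓, 1957: Fri, 1958: Sat, 1959: Sun, 1960: Tue, 1961: Wed, 1962: Thu ✓, 1963: Fri, 1964: Sun, 1965: Mon, 1966: Tue, 1967: Wed, 1968: Fri, 1969: Sat, 1970: Sun, 1971: Mon, 1972: Wed, 1973: Thu ✓, 1974: Fri, 1975: Sat, 1976: Mon, 1977: Tue, 1978: Wed
Thursdays: 1956, 1962, 1973.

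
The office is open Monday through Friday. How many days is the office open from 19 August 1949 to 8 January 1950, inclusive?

101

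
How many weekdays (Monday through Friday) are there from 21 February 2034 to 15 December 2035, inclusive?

21 February 2034 is a Tuesday.
From 21 February 2034 to 15 December 2035 is 663 days inclusive.
663 = 7 × 94 + 5, so there are 94 full weeks plus 5 extra days.
Each full week contributes 5 weekdays (Mon–Fri): 94 × 5 = 470.
The 5 extra days are Tue, Wed, Thu, Fri, Sat — 4 of them qualify.
Total: 470 + 4 = 474.

474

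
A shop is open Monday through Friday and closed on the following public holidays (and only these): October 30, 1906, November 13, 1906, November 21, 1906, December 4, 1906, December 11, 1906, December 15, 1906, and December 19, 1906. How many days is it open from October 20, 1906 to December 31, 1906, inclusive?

45

October 20, 1906 is a Saturday.
That's 73 days from start to end, counting both.
73 = 7 × 10 + 3, so there are 10 full weeks plus 3 extra days.
Each full week contributes 5 weekdays (Mon–Fri): 10 × 5 = 50.
The 3 extra days are Sat, Sun, Mon — 1 of them qualifies.
Total: 50 + 1 = 51.
Holidays: October 30, 1906 (Tue); November 13, 1906 (Tue); November 21, 1906 (Wed); December 4, 1906 (Tue); December 11, 1906 (Tue); December 15, 1906 (Sat); December 19, 1906 (Wed).
6 of the 7 holidays fall on weekdays; the rest are weekends and were already excluded.
Business days: 51 − 6 = 45.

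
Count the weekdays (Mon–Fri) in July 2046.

July 1, 2046 is a Sunday.
From July 1, 2046 to July 31, 2046 is 31 days inclusive.
31 = 7 × 4 + 3, so there are 4 full weeks plus 3 extra days.
Each full week contributes 5 weekdays (Mon–Fri): 4 × 5 = 20.
The 3 extra days are Sun, Mon, Tue — 2 of them qualify.
Total: 20 + 2 = 22.

22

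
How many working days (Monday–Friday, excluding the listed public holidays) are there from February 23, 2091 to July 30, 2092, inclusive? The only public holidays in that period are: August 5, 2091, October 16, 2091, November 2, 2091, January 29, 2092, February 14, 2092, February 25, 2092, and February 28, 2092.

February 23, 2091 is a Friday.
That's 524 days from start to end, counting both.
524 = 7 × 74 + 6, so there are 74 full weeks plus 6 extra days.
Each full week contributes 5 weekdays (Mon–Fri): 74 × 5 = 370.
The 6 extra days are Fri, Sat, Sun, Mon, Tue, Wed — 4 of them qualify.
Total: 370 + 4 = 374.
Holidays: August 5, 2091 (Sun); October 16, 2091 (Tue); November 2, 2091 (Fri); January 29, 2092 (Tue); February 14, 2092 (Thu); February 25, 2092 (Mon); February 28, 2092 (Thu).
6 of the 7 holidays fall on weekdays; the rest are weekends and were already excluded.
Business days: 374 − 6 = 368.

368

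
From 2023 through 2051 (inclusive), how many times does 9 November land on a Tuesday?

4

Day of week of November 9 in each year:
2023: Thu, 2024: Sat, 2025: Sun, 2026: Mon, 2027: Tue ✓, 2028: Thu, 2029: Fri, 2030: Sat, 2031: Sun, 2032: Tue ✓, 2033: Wed, 2034: Thu, 2035: Fri, 2036: Sun, 2037: Mon, 2038: Tue ✓, 2039: Wed, 2040: Fri, 2041: Sat, 2042: Sun, 2043: Mon, 2044: Wed, 2045: Thu, 2046: Fri, 2047: Sat, 2048: Mon, 2049: Tue ✓, 2050: Wed, 2051: Thu
Tuesdays: 2027, 2032, 2038, 2049.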